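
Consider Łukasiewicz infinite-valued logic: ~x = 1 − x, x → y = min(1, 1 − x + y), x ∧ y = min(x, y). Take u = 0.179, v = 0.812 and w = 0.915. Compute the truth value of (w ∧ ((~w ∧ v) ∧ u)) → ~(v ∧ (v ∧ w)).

1.000

~w = 1 − 0.915 = 0.085
~w ∧ v = min(0.085, 0.812) = 0.085
(~w ∧ v) ∧ u = min(0.085, 0.179) = 0.085
w ∧ ((~w ∧ v) ∧ u) = min(0.915, 0.085) = 0.085
v ∧ w = min(0.812, 0.915) = 0.812
v ∧ (v ∧ w) = min(0.812, 0.812) = 0.812
~(v ∧ (v ∧ w)) = 1 − 0.812 = 0.188
(w ∧ ((~w ∧ v) ∧ u)) → ~(v ∧ (v ∧ w)) = min(1, 1 − 0.085 + 0.188) = min(1, 1.103) = 1.000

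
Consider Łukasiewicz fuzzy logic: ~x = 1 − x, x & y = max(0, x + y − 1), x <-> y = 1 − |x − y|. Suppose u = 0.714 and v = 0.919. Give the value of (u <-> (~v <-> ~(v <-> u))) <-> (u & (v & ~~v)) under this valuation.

~v = 1 − 0.919 = 0.081
v <-> u = 1 − |0.919 − 0.714| = 1 − 0.205 = 0.795
~(v <-> u) = 1 − 0.795 = 0.205
~v <-> ~(v <-> u) = 1 − |0.081 − 0.205| = 1 − 0.124 = 0.876
u <-> (~v <-> ~(v <-> u)) = 1 − |0.714 − 0.876| = 1 − 0.162 = 0.838
~~v = 1 − 0.081 = 0.919
v & ~~v = max(0, 0.919 + 0.919 − 1) = max(0, 0.838) = 0.838
u & (v & ~~v) = max(0, 0.714 + 0.838 − 1) = max(0, 0.552) = 0.552
(u <-> (~v <-> ~(v <-> u))) <-> (u & (v & ~~v)) = 1 − |0.838 − 0.552| = 1 − 0.286 = 0.714

0.714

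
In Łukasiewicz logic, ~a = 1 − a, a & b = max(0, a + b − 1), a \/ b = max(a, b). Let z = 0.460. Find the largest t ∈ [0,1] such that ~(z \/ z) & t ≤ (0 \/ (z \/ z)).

0.920

z \/ z = max(0.460, 0.460) = 0.460
~(z \/ z) = 1 − 0.460 = 0.540
So the left factor is ~(z \/ z) = 0.540.
0 \/ (z \/ z) = max(0.000, 0.460) = 0.460
So the right-hand bound is 0 \/ (z \/ z) = 0.460.
The residuum of the Łukasiewicz t-norm gives the supremum: min(1, 1 − 0.540 + 0.460).
1 − 0.540 + 0.460 = 0.920, so t = min(1, 0.920) = 0.920.
Check: 0.540 & 0.920 = max(0, 0.460) = 0.460 ≤ 0.460.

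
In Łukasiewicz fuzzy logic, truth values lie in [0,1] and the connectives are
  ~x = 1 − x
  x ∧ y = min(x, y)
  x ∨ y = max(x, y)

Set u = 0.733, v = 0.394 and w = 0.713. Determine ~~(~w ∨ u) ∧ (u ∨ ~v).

~w = 1 − 0.713 = 0.287
~w ∨ u = max(0.287, 0.733) = 0.733
~(~w ∨ u) = 1 − 0.733 = 0.267
~~(~w ∨ u) = 1 − 0.267 = 0.733
~v = 1 − 0.394 = 0.606
u ∨ ~v = max(0.733, 0.606) = 0.733
~~(~w ∨ u) ∧ (u ∨ ~v) = min(0.733, 0.733) = 0.733

0.733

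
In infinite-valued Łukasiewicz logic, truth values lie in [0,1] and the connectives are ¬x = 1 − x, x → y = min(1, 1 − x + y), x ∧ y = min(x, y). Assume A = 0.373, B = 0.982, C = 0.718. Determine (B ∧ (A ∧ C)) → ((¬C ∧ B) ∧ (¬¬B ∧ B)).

0.909

A ∧ C = min(0.373, 0.718) = 0.373
B ∧ (A ∧ C) = min(0.982, 0.373) = 0.373
¬C = 1 − 0.718 = 0.282
¬C ∧ B = min(0.282, 0.982) = 0.282
¬B = 1 − 0.982 = 0.018
¬¬B = 1 − 0.018 = 0.982
¬¬B ∧ B = min(0.982, 0.982) = 0.982
(¬C ∧ B) ∧ (¬¬B ∧ B) = min(0.282, 0.982) = 0.282
(B ∧ (A ∧ C)) → ((¬C ∧ B) ∧ (¬¬B ∧ B)) = min(1, 1 − 0.373 + 0.282) = min(1, 0.909) = 0.909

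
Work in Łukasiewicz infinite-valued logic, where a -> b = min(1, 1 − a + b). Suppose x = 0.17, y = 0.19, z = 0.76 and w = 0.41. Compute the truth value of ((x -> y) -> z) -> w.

0.65

x -> y = min(1, 1 − 0.17 + 0.19) = min(1, 1.02) = 1.00
(x -> y) -> z = min(1, 1 − 1.00 + 0.76) = min(1, 0.76) = 0.76
((x -> y) -> z) -> w = min(1, 1 − 0.76 + 0.41) = min(1, 0.65) = 0.65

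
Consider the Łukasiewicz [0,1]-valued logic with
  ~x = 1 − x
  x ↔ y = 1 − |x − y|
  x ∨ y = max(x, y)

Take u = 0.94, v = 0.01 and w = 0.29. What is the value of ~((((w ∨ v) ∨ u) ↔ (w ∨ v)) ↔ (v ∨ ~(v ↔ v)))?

w ∨ v = max(0.29, 0.01) = 0.29
(w ∨ v) ∨ u = max(0.29, 0.94) = 0.94
((w ∨ v) ∨ u) ↔ (w ∨ v) = 1 − |0.94 − 0.29| = 1 − 0.65 = 0.35
v ↔ v = 1 − |0.01 − 0.01| = 1 − 0.00 = 1.00
~(v ↔ v) = 1 − 1.00 = 0.00
v ∨ ~(v ↔ v) = max(0.01, 0.00) = 0.01
(((w ∨ v) ∨ u) ↔ (w ∨ v)) ↔ (v ∨ ~(v ↔ v)) = 1 − |0.35 − 0.01| = 1 − 0.34 = 0.66
~((((w ∨ v) ∨ u) ↔ (w ∨ v)) ↔ (v ∨ ~(v ↔ v))) = 1 − 0.66 = 0.34

0.34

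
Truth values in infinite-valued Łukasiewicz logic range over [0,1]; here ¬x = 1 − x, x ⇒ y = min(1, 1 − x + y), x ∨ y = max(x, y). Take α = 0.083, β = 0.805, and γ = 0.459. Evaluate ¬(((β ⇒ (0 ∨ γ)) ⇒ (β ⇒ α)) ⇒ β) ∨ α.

0 ∨ γ = max(0.000, 0.459) = 0.459
β ⇒ (0 ∨ γ) = min(1, 1 − 0.805 + 0.459) = min(1, 0.654) = 0.654
β ⇒ α = min(1, 1 − 0.805 + 0.083) = min(1, 0.278) = 0.278
(β ⇒ (0 ∨ γ)) ⇒ (β ⇒ α) = min(1, 1 − 0.654 + 0.278) = min(1, 0.624) = 0.624
((β ⇒ (0 ∨ γ)) ⇒ (β ⇒ α)) ⇒ β = min(1, 1 − 0.624 + 0.805) = min(1, 1.181) = 1.000
¬(((β ⇒ (0 ∨ γ)) ⇒ (β ⇒ α)) ⇒ β) = 1 − 1.000 = 0.000
¬(((β ⇒ (0 ∨ γ)) ⇒ (β ⇒ α)) ⇒ β) ∨ α = max(0.000, 0.083) = 0.083

0.083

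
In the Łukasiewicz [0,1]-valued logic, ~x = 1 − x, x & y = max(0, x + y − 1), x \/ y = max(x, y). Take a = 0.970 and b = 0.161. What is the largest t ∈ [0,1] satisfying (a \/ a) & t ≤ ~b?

0.869

a \/ a = max(0.970, 0.970) = 0.970
So the left factor is a \/ a = 0.970.
~b = 1 − 0.161 = 0.839
So the right-hand bound is ~b = 0.839.
The residuum of the Łukasiewicz t-norm gives the supremum: min(1, 1 − 0.970 + 0.839).
1 − 0.970 + 0.839 = 0.869, so t = min(1, 0.869) = 0.869.
Check: 0.970 & 0.869 = max(0, 0.839) = 0.839 ≤ 0.839.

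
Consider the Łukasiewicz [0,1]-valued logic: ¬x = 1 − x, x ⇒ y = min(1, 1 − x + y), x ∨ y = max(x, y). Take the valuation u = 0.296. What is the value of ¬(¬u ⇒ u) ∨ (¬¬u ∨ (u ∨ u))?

0.408

¬u = 1 − 0.296 = 0.704
¬u ⇒ u = min(1, 1 − 0.704 + 0.296) = min(1, 0.592) = 0.592
¬(¬u ⇒ u) = 1 − 0.592 = 0.408
¬¬u = 1 − 0.704 = 0.296
u ∨ u = max(0.296, 0.296) = 0.296
¬¬u ∨ (u ∨ u) = max(0.296, 0.296) = 0.296
¬(¬u ⇒ u) ∨ (¬¬u ∨ (u ∨ u)) = max(0.408, 0.296) = 0.408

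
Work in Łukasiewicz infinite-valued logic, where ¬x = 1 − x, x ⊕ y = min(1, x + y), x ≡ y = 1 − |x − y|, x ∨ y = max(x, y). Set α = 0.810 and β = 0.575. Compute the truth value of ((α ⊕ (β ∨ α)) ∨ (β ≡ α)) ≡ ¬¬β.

β ∨ α = max(0.575, 0.810) = 0.810
α ⊕ (β ∨ α) = min(1, 0.810 + 0.810) = min(1, 1.620) = 1.000
β ≡ α = 1 − |0.575 − 0.810| = 1 − 0.235 = 0.765
(α ⊕ (β ∨ α)) ∨ (β ≡ α) = max(1.000, 0.765) = 1.000
¬β = 1 − 0.575 = 0.425
¬¬β = 1 − 0.425 = 0.575
((α ⊕ (β ∨ α)) ∨ (β ≡ α)) ≡ ¬¬β = 1 − |1.000 − 0.575| = 1 − 0.425 = 0.575

0.575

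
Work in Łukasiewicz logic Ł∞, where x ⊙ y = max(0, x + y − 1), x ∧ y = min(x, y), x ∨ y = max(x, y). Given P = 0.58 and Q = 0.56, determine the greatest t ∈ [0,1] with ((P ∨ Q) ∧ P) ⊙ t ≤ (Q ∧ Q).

0.98

P ∨ Q = max(0.58, 0.56) = 0.58
(P ∨ Q) ∧ P = min(0.58, 0.58) = 0.58
So the left factor is (P ∨ Q) ∧ P = 0.58.
Q ∧ Q = min(0.56, 0.56) = 0.56
So the right-hand bound is Q ∧ Q = 0.56.
The residuum of the Łukasiewicz t-norm gives the supremum: min(1, 1 − 0.58 + 0.56).
1 − 0.58 + 0.56 = 0.98, so t = min(1, 0.98) = 0.98.
Check: 0.58 ⊙ 0.98 = max(0, 0.56) = 0.56 ≤ 0.56.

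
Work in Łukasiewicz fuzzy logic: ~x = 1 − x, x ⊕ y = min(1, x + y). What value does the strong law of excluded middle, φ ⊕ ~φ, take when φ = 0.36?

~φ = 1 − 0.36 = 0.64
φ ⊕ ~φ = min(1, 0.36 + 0.64) = min(1, 1.00) = 1.00
(As expected: always 1 in Ł∞ since a ⊕ (1−a) = 1.)

1.00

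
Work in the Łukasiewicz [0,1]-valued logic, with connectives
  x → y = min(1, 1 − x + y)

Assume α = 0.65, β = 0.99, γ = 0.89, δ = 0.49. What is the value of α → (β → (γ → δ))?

0.96

γ → δ = min(1, 1 − 0.89 + 0.49) = min(1, 0.60) = 0.60
β → (γ → δ) = min(1, 1 − 0.99 + 0.60) = min(1, 0.61) = 0.61
α → (β → (γ → δ)) = min(1, 1 − 0.65 + 0.61) = min(1, 0.96) = 0.96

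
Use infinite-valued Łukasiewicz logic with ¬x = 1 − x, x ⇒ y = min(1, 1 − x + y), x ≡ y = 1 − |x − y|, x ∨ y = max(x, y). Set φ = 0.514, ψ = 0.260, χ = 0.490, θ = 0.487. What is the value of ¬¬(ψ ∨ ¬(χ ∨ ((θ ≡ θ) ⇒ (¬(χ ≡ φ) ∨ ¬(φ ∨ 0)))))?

0.510

θ ≡ θ = 1 − |0.487 − 0.487| = 1 − 0.000 = 1.000
χ ≡ φ = 1 − |0.490 − 0.514| = 1 − 0.024 = 0.976
¬(χ ≡ φ) = 1 − 0.976 = 0.024
φ ∨ 0 = max(0.514, 0.000) = 0.514
¬(φ ∨ 0) = 1 − 0.514 = 0.486
¬(χ ≡ φ) ∨ ¬(φ ∨ 0) = max(0.024, 0.486) = 0.486
(θ ≡ θ) ⇒ (¬(χ ≡ φ) ∨ ¬(φ ∨ 0)) = min(1, 1 − 1.000 + 0.486) = min(1, 0.486) = 0.486
χ ∨ ((θ ≡ θ) ⇒ (¬(χ ≡ φ) ∨ ¬(φ ∨ 0))) = max(0.490, 0.486) = 0.490
¬(χ ∨ ((θ ≡ θ) ⇒ (¬(χ ≡ φ) ∨ ¬(φ ∨ 0)))) = 1 − 0.490 = 0.510
ψ ∨ ¬(χ ∨ ((θ ≡ θ) ⇒ (¬(χ ≡ φ) ∨ ¬(φ ∨ 0)))) = max(0.260, 0.510) = 0.510
¬(ψ ∨ ¬(χ ∨ ((θ ≡ θ) ⇒ (¬(χ ≡ φ) ∨ ¬(φ ∨ 0))))) = 1 − 0.510 = 0.490
¬¬(ψ ∨ ¬(χ ∨ ((θ ≡ θ) ⇒ (¬(χ ≡ φ) ∨ ¬(φ ∨ 0))))) = 1 − 0.490 = 0.510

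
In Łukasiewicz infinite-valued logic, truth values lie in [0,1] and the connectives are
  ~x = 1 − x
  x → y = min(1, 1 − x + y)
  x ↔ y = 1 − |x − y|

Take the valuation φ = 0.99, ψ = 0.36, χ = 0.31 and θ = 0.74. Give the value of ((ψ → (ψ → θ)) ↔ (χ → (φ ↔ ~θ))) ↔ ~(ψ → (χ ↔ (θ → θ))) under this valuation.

0.09

ψ → θ = min(1, 1 − 0.36 + 0.74) = min(1, 1.38) = 1.00
ψ → (ψ → θ) = min(1, 1 − 0.36 + 1.00) = min(1, 1.64) = 1.00
~θ = 1 − 0.74 = 0.26
φ ↔ ~θ = 1 − |0.99 − 0.26| = 1 − 0.73 = 0.27
χ → (φ ↔ ~θ) = min(1, 1 − 0.31 + 0.27) = min(1, 0.96) = 0.96
(ψ → (ψ → θ)) ↔ (χ → (φ ↔ ~θ)) = 1 − |1.00 − 0.96| = 1 − 0.04 = 0.96
θ → θ = min(1, 1 − 0.74 + 0.74) = min(1, 1.00) = 1.00
χ ↔ (θ → θ) = 1 − |0.31 − 1.00| = 1 − 0.69 = 0.31
ψ → (χ ↔ (θ → θ)) = min(1, 1 − 0.36 + 0.31) = min(1, 0.95) = 0.95
~(ψ → (χ ↔ (θ → θ))) = 1 − 0.95 = 0.05
((ψ → (ψ → θ)) ↔ (χ → (φ ↔ ~θ))) ↔ ~(ψ → (χ ↔ (θ → θ))) = 1 − |0.96 − 0.05| = 1 − 0.91 = 0.09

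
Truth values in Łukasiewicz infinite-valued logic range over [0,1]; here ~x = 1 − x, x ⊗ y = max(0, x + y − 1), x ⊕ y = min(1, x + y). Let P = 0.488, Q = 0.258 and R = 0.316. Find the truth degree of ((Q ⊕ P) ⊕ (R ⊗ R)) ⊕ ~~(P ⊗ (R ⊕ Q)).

Q ⊕ P = min(1, 0.258 + 0.488) = min(1, 0.746) = 0.746
R ⊗ R = max(0, 0.316 + 0.316 − 1) = max(0, -0.368) = 0.000
(Q ⊕ P) ⊕ (R ⊗ R) = min(1, 0.746 + 0.000) = min(1, 0.746) = 0.746
R ⊕ Q = min(1, 0.316 + 0.258) = min(1, 0.574) = 0.574
P ⊗ (R ⊕ Q) = max(0, 0.488 + 0.574 − 1) = max(0, 0.062) = 0.062
~(P ⊗ (R ⊕ Q)) = 1 − 0.062 = 0.938
~~(P ⊗ (R ⊕ Q)) = 1 − 0.938 = 0.062
((Q ⊕ P) ⊕ (R ⊗ R)) ⊕ ~~(P ⊗ (R ⊕ Q)) = min(1, 0.746 + 0.062) = min(1, 0.808) = 0.808

0.808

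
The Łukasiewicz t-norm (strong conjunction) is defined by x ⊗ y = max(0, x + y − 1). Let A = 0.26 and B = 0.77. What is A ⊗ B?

A ⊗ B = max(0, 0.26 + 0.77 − 1) = max(0, 0.03) = 0.03
For comparison, the Gödel (minimum) t-norm min(x, y) would give 0.26.

0.03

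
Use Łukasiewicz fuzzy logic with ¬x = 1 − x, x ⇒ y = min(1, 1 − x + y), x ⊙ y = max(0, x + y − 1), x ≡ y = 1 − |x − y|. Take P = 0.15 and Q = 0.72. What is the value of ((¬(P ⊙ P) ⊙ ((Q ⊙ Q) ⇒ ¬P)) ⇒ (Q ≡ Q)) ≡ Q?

P ⊙ P = max(0, 0.15 + 0.15 − 1) = max(0, -0.70) = 0.00
¬(P ⊙ P) = 1 − 0.00 = 1.00
Q ⊙ Q = max(0, 0.72 + 0.72 − 1) = max(0, 0.44) = 0.44
¬P = 1 − 0.15 = 0.85
(Q ⊙ Q) ⇒ ¬P = min(1, 1 − 0.44 + 0.85) = min(1, 1.41) = 1.00
¬(P ⊙ P) ⊙ ((Q ⊙ Q) ⇒ ¬P) = max(0, 1.00 + 1.00 − 1) = max(0, 1.00) = 1.00
Q ≡ Q = 1 − |0.72 − 0.72| = 1 − 0.00 = 1.00
(¬(P ⊙ P) ⊙ ((Q ⊙ Q) ⇒ ¬P)) ⇒ (Q ≡ Q) = min(1, 1 − 1.00 + 1.00) = min(1, 1.00) = 1.00
((¬(P ⊙ P) ⊙ ((Q ⊙ Q) ⇒ ¬P)) ⇒ (Q ≡ Q)) ≡ Q = 1 − |1.00 − 0.72| = 1 − 0.28 = 0.72

0.72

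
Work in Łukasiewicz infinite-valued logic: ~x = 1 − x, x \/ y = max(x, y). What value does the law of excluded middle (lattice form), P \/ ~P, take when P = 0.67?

0.67

~P = 1 − 0.67 = 0.33
P \/ ~P = max(0.67, 0.33) = 0.67
(The value 0.67 < 1 shows this instance is not satisfied; not a Ł∞-tautology — its value is max(a, 1−a).)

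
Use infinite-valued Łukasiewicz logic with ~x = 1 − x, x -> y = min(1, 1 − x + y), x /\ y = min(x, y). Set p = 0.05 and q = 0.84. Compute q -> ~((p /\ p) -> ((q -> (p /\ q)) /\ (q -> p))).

0.16

p /\ p = min(0.05, 0.05) = 0.05
p /\ q = min(0.05, 0.84) = 0.05
q -> (p /\ q) = min(1, 1 − 0.84 + 0.05) = min(1, 0.21) = 0.21
q -> p = min(1, 1 − 0.84 + 0.05) = min(1, 0.21) = 0.21
(q -> (p /\ q)) /\ (q -> p) = min(0.21, 0.21) = 0.21
(p /\ p) -> ((q -> (p /\ q)) /\ (q -> p)) = min(1, 1 − 0.05 + 0.21) = min(1, 1.16) = 1.00
~((p /\ p) -> ((q -> (p /\ q)) /\ (q -> p))) = 1 − 1.00 = 0.00
q -> ~((p /\ p) -> ((q -> (p /\ q)) /\ (q -> p))) = min(1, 1 − 0.84 + 0.00) = min(1, 0.16) = 0.16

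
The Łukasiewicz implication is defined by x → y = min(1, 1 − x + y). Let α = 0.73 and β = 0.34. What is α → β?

α → β = min(1, 1 − 0.73 + 0.34) = min(1, 0.61) = 0.61
For comparison, the Gödel implication (1 if x ≤ y else y) would give 0.34.

0.61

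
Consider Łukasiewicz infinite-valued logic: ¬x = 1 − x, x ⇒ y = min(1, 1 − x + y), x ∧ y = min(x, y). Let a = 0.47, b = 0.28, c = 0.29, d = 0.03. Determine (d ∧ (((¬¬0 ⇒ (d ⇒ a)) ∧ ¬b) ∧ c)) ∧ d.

¬0 = 1 − 0.00 = 1.00
¬¬0 = 1 − 1.00 = 0.00
d ⇒ a = min(1, 1 − 0.03 + 0.47) = min(1, 1.44) = 1.00
¬¬0 ⇒ (d ⇒ a) = min(1, 1 − 0.00 + 1.00) = min(1, 2.00) = 1.00
¬b = 1 − 0.28 = 0.72
(¬¬0 ⇒ (d ⇒ a)) ∧ ¬b = min(1.00, 0.72) = 0.72
((¬¬0 ⇒ (d ⇒ a)) ∧ ¬b) ∧ c = min(0.72, 0.29) = 0.29
d ∧ (((¬¬0 ⇒ (d ⇒ a)) ∧ ¬b) ∧ c) = min(0.03, 0.29) = 0.03
(d ∧ (((¬¬0 ⇒ (d ⇒ a)) ∧ ¬b) ∧ c)) ∧ d = min(0.03, 0.03) = 0.03

0.03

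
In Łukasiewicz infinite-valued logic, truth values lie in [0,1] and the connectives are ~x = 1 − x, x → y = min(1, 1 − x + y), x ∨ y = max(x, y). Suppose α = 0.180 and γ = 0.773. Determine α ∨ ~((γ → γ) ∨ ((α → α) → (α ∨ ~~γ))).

γ → γ = min(1, 1 − 0.773 + 0.773) = min(1, 1.000) = 1.000
α → α = min(1, 1 − 0.180 + 0.180) = min(1, 1.000) = 1.000
~γ = 1 − 0.773 = 0.227
~~γ = 1 − 0.227 = 0.773
α ∨ ~~γ = max(0.180, 0.773) = 0.773
(α → α) → (α ∨ ~~γ) = min(1, 1 − 1.000 + 0.773) = min(1, 0.773) = 0.773
(γ → γ) ∨ ((α → α) → (α ∨ ~~γ)) = max(1.000, 0.773) = 1.000
~((γ → γ) ∨ ((α → α) → (α ∨ ~~γ))) = 1 − 1.000 = 0.000
α ∨ ~((γ → γ) ∨ ((α → α) → (α ∨ ~~γ))) = max(0.180, 0.000) = 0.180

0.180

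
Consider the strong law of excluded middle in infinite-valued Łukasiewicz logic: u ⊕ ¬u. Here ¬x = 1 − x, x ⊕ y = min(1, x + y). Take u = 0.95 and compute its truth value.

1.00

¬u = 1 − 0.95 = 0.05
u ⊕ ¬u = min(1, 0.95 + 0.05) = min(1, 1.00) = 1.00
(As expected: always 1 in Ł∞ since a ⊕ (1−a) = 1.)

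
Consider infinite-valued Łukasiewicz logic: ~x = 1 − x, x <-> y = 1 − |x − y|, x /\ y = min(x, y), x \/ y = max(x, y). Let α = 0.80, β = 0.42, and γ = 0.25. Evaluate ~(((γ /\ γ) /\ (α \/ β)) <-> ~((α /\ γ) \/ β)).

0.33

γ /\ γ = min(0.25, 0.25) = 0.25
α \/ β = max(0.80, 0.42) = 0.80
(γ /\ γ) /\ (α \/ β) = min(0.25, 0.80) = 0.25
α /\ γ = min(0.80, 0.25) = 0.25
(α /\ γ) \/ β = max(0.25, 0.42) = 0.42
~((α /\ γ) \/ β) = 1 − 0.42 = 0.58
((γ /\ γ) /\ (α \/ β)) <-> ~((α /\ γ) \/ β) = 1 − |0.25 − 0.58| = 1 − 0.33 = 0.67
~(((γ /\ γ) /\ (α \/ β)) <-> ~((α /\ γ) \/ β)) = 1 − 0.67 = 0.33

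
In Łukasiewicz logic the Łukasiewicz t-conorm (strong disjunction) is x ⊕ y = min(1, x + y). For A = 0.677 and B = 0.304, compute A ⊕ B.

0.981

A ⊕ B = min(1, 0.677 + 0.304) = min(1, 0.981) = 0.981
For comparison, the Gödel t-conorm max(x, y) would give 0.677.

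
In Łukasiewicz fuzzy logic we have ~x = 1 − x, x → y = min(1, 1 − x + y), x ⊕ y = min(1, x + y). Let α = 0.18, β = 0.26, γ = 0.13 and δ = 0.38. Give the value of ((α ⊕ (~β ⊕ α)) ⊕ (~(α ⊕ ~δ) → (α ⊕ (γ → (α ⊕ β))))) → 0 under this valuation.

0.00

~β = 1 − 0.26 = 0.74
~β ⊕ α = min(1, 0.74 + 0.18) = min(1, 0.92) = 0.92
α ⊕ (~β ⊕ α) = min(1, 0.18 + 0.92) = min(1, 1.10) = 1.00
~δ = 1 − 0.38 = 0.62
α ⊕ ~δ = min(1, 0.18 + 0.62) = min(1, 0.80) = 0.80
~(α ⊕ ~δ) = 1 − 0.80 = 0.20
α ⊕ β = min(1, 0.18 + 0.26) = min(1, 0.44) = 0.44
γ → (α ⊕ β) = min(1, 1 − 0.13 + 0.44) = min(1, 1.31) = 1.00
α ⊕ (γ → (α ⊕ β)) = min(1, 0.18 + 1.00) = min(1, 1.18) = 1.00
~(α ⊕ ~δ) → (α ⊕ (γ → (α ⊕ β))) = min(1, 1 − 0.20 + 1.00) = min(1, 1.80) = 1.00
(α ⊕ (~β ⊕ α)) ⊕ (~(α ⊕ ~δ) → (α ⊕ (γ → (α ⊕ β)))) = min(1, 1.00 + 1.00) = min(1, 2.00) = 1.00
((α ⊕ (~β ⊕ α)) ⊕ (~(α ⊕ ~δ) → (α ⊕ (γ → (α ⊕ β))))) → 0 = min(1, 1 − 1.00 + 0.00) = min(1, 0.00) = 0.00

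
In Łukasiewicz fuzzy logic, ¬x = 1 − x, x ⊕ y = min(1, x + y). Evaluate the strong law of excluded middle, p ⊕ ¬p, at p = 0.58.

1.00

¬p = 1 − 0.58 = 0.42
p ⊕ ¬p = min(1, 0.58 + 0.42) = min(1, 1.00) = 1.00
(As expected: always 1 in Ł∞ since a ⊕ (1−a) = 1.)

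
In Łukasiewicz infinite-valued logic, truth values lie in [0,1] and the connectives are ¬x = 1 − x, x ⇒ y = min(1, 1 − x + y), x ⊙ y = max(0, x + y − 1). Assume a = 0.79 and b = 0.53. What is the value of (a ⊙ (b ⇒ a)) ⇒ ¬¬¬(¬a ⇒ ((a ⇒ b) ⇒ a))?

0.21

b ⇒ a = min(1, 1 − 0.53 + 0.79) = min(1, 1.26) = 1.00
a ⊙ (b ⇒ a) = max(0, 0.79 + 1.00 − 1) = max(0, 0.79) = 0.79
¬a = 1 − 0.79 = 0.21
a ⇒ b = min(1, 1 − 0.79 + 0.53) = min(1, 0.74) = 0.74
(a ⇒ b) ⇒ a = min(1, 1 − 0.74 + 0.79) = min(1, 1.05) = 1.00
¬a ⇒ ((a ⇒ b) ⇒ a) = min(1, 1 − 0.21 + 1.00) = min(1, 1.79) = 1.00
¬(¬a ⇒ ((a ⇒ b) ⇒ a)) = 1 − 1.00 = 0.00
¬¬(¬a ⇒ ((a ⇒ b) ⇒ a)) = 1 − 0.00 = 1.00
¬¬¬(¬a ⇒ ((a ⇒ b) ⇒ a)) = 1 − 1.00 = 0.00
(a ⊙ (b ⇒ a)) ⇒ ¬¬¬(¬a ⇒ ((a ⇒ b) ⇒ a)) = min(1, 1 − 0.79 + 0.00) = min(1, 0.21) = 0.21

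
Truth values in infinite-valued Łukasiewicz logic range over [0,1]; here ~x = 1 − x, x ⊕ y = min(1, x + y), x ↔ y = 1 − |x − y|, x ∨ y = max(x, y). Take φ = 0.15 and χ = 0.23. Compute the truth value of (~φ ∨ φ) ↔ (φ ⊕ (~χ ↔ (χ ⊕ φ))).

~φ = 1 − 0.15 = 0.85
~φ ∨ φ = max(0.85, 0.15) = 0.85
~χ = 1 − 0.23 = 0.77
χ ⊕ φ = min(1, 0.23 + 0.15) = min(1, 0.38) = 0.38
~χ ↔ (χ ⊕ φ) = 1 − |0.77 − 0.38| = 1 − 0.39 = 0.61
φ ⊕ (~χ ↔ (χ ⊕ φ)) = min(1, 0.15 + 0.61) = min(1, 0.76) = 0.76
(~φ ∨ φ) ↔ (φ ⊕ (~χ ↔ (χ ⊕ φ))) = 1 − |0.85 − 0.76| = 1 − 0.09 = 0.91

0.91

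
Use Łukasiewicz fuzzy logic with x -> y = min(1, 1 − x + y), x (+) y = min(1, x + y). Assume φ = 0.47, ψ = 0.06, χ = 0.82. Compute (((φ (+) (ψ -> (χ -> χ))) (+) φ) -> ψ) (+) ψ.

0.12

χ -> χ = min(1, 1 − 0.82 + 0.82) = min(1, 1.00) = 1.00
ψ -> (χ -> χ) = min(1, 1 − 0.06 + 1.00) = min(1, 1.94) = 1.00
φ (+) (ψ -> (χ -> χ)) = min(1, 0.47 + 1.00) = min(1, 1.47) = 1.00
(φ (+) (ψ -> (χ -> χ))) (+) φ = min(1, 1.00 + 0.47) = min(1, 1.47) = 1.00
((φ (+) (ψ -> (χ -> χ))) (+) φ) -> ψ = min(1, 1 − 1.00 + 0.06) = min(1, 0.06) = 0.06
(((φ (+) (ψ -> (χ -> χ))) (+) φ) -> ψ) (+) ψ = min(1, 0.06 + 0.06) = min(1, 0.12) = 0.12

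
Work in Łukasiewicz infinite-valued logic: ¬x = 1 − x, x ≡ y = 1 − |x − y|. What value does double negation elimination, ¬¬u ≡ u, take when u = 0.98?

¬u = 1 − 0.98 = 0.02
¬¬u = 1 − 0.02 = 0.98
¬¬u ≡ u = 1 − |0.98 − 0.98| = 1 − 0.00 = 1.00
(As expected: always 1 in Ł∞ since negation is involutive.)

1.00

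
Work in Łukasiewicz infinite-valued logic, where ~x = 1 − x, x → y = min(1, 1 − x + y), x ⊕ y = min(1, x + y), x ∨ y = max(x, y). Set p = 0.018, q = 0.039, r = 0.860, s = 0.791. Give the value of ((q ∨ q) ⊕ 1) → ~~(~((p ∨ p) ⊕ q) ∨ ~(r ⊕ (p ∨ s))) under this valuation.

q ∨ q = max(0.039, 0.039) = 0.039
(q ∨ q) ⊕ 1 = min(1, 0.039 + 1.000) = min(1, 1.039) = 1.000
p ∨ p = max(0.018, 0.018) = 0.018
(p ∨ p) ⊕ q = min(1, 0.018 + 0.039) = min(1, 0.057) = 0.057
~((p ∨ p) ⊕ q) = 1 − 0.057 = 0.943
p ∨ s = max(0.018, 0.791) = 0.791
r ⊕ (p ∨ s) = min(1, 0.860 + 0.791) = min(1, 1.651) = 1.000
~(r ⊕ (p ∨ s)) = 1 − 1.000 = 0.000
~((p ∨ p) ⊕ q) ∨ ~(r ⊕ (p ∨ s)) = max(0.943, 0.000) = 0.943
~(~((p ∨ p) ⊕ q) ∨ ~(r ⊕ (p ∨ s))) = 1 − 0.943 = 0.057
~~(~((p ∨ p) ⊕ q) ∨ ~(r ⊕ (p ∨ s))) = 1 − 0.057 = 0.943
((q ∨ q) ⊕ 1) → ~~(~((p ∨ p) ⊕ q) ∨ ~(r ⊕ (p ∨ s))) = min(1, 1 − 1.000 + 0.943) = min(1, 0.943) = 0.943

0.943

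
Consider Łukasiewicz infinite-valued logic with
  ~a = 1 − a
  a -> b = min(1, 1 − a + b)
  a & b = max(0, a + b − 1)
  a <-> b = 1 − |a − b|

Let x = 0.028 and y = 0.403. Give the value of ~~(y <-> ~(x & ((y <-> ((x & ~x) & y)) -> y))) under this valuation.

~x = 1 − 0.028 = 0.972
x & ~x = max(0, 0.028 + 0.972 − 1) = max(0, 0.000) = 0.000
(x & ~x) & y = max(0, 0.000 + 0.403 − 1) = max(0, -0.597) = 0.000
y <-> ((x & ~x) & y) = 1 − |0.403 − 0.000| = 1 − 0.403 = 0.597
(y <-> ((x & ~x) & y)) -> y = min(1, 1 − 0.597 + 0.403) = min(1, 0.806) = 0.806
x & ((y <-> ((x & ~x) & y)) -> y) = max(0, 0.028 + 0.806 − 1) = max(0, -0.166) = 0.000
~(x & ((y <-> ((x & ~x) & y)) -> y)) = 1 − 0.000 = 1.000
y <-> ~(x & ((y <-> ((x & ~x) & y)) -> y)) = 1 − |0.403 − 1.000| = 1 − 0.597 = 0.403
~(y <-> ~(x & ((y <-> ((x & ~x) & y)) -> y))) = 1 − 0.403 = 0.597
~~(y <-> ~(x & ((y <-> ((x & ~x) & y)) -> y))) = 1 − 0.597 = 0.403

0.403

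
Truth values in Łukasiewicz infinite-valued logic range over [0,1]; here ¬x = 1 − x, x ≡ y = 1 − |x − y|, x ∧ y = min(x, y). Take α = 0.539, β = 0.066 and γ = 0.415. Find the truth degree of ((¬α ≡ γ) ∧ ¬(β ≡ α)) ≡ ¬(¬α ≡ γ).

¬α = 1 − 0.539 = 0.461
¬α ≡ γ = 1 − |0.461 − 0.415| = 1 − 0.046 = 0.954
β ≡ α = 1 − |0.066 − 0.539| = 1 − 0.473 = 0.527
¬(β ≡ α) = 1 − 0.527 = 0.473
(¬α ≡ γ) ∧ ¬(β ≡ α) = min(0.954, 0.473) = 0.473
¬(¬α ≡ γ) = 1 − 0.954 = 0.046
((¬α ≡ γ) ∧ ¬(β ≡ α)) ≡ ¬(¬α ≡ γ) = 1 − |0.473 − 0.046| = 1 − 0.427 = 0.573

0.573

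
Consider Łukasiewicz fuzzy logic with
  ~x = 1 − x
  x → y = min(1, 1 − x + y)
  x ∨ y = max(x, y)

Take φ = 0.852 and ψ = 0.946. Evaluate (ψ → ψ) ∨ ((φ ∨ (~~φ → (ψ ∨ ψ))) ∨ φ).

ψ → ψ = min(1, 1 − 0.946 + 0.946) = min(1, 1.000) = 1.000
~φ = 1 − 0.852 = 0.148
~~φ = 1 − 0.148 = 0.852
ψ ∨ ψ = max(0.946, 0.946) = 0.946
~~φ → (ψ ∨ ψ) = min(1, 1 − 0.852 + 0.946) = min(1, 1.094) = 1.000
φ ∨ (~~φ → (ψ ∨ ψ)) = max(0.852, 1.000) = 1.000
(φ ∨ (~~φ → (ψ ∨ ψ))) ∨ φ = max(1.000, 0.852) = 1.000
(ψ → ψ) ∨ ((φ ∨ (~~φ → (ψ ∨ ψ))) ∨ φ) = max(1.000, 1.000) = 1.000

1.000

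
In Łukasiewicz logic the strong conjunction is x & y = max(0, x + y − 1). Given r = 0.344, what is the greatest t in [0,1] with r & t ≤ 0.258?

The residuum of the Łukasiewicz t-norm gives the supremum: min(1, 1 − 0.344 + 0.258).
1 − 0.344 + 0.258 = 0.914, so t = min(1, 0.914) = 0.914.
Check: 0.344 & 0.914 = max(0, 0.258) = 0.258 ≤ 0.258.

0.914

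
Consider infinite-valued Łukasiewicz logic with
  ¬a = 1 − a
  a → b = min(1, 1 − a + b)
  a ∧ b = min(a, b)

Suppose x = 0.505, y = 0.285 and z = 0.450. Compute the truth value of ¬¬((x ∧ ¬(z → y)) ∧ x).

0.165

z → y = min(1, 1 − 0.450 + 0.285) = min(1, 0.835) = 0.835
¬(z → y) = 1 − 0.835 = 0.165
x ∧ ¬(z → y) = min(0.505, 0.165) = 0.165
(x ∧ ¬(z → y)) ∧ x = min(0.165, 0.505) = 0.165
¬((x ∧ ¬(z → y)) ∧ x) = 1 − 0.165 = 0.835
¬¬((x ∧ ¬(z → y)) ∧ x) = 1 − 0.835 = 0.165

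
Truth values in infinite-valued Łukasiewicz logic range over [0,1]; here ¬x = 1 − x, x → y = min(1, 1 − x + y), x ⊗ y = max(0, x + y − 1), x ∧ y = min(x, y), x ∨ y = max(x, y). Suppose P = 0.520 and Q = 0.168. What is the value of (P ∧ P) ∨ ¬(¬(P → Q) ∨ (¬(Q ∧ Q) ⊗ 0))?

0.648

P ∧ P = min(0.520, 0.520) = 0.520
P → Q = min(1, 1 − 0.520 + 0.168) = min(1, 0.648) = 0.648
¬(P → Q) = 1 − 0.648 = 0.352
Q ∧ Q = min(0.168, 0.168) = 0.168
¬(Q ∧ Q) = 1 − 0.168 = 0.832
¬(Q ∧ Q) ⊗ 0 = max(0, 0.832 + 0.000 − 1) = max(0, -0.168) = 0.000
¬(P → Q) ∨ (¬(Q ∧ Q) ⊗ 0) = max(0.352, 0.000) = 0.352
¬(¬(P → Q) ∨ (¬(Q ∧ Q) ⊗ 0)) = 1 − 0.352 = 0.648
(P ∧ P) ∨ ¬(¬(P → Q) ∨ (¬(Q ∧ Q) ⊗ 0)) = max(0.520, 0.648) = 0.648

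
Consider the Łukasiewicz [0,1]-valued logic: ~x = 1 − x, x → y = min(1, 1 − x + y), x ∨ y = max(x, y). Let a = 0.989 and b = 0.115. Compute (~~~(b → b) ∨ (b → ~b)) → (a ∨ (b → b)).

b → b = min(1, 1 − 0.115 + 0.115) = min(1, 1.000) = 1.000
~(b → b) = 1 − 1.000 = 0.000
~~(b → b) = 1 − 0.000 = 1.000
~~~(b → b) = 1 − 1.000 = 0.000
~b = 1 − 0.115 = 0.885
b → ~b = min(1, 1 − 0.115 + 0.885) = min(1, 1.770) = 1.000
~~~(b → b) ∨ (b → ~b) = max(0.000, 1.000) = 1.000
a ∨ (b → b) = max(0.989, 1.000) = 1.000
(~~~(b → b) ∨ (b → ~b)) → (a ∨ (b → b)) = min(1, 1 − 1.000 + 1.000) = min(1, 1.000) = 1.000

1.000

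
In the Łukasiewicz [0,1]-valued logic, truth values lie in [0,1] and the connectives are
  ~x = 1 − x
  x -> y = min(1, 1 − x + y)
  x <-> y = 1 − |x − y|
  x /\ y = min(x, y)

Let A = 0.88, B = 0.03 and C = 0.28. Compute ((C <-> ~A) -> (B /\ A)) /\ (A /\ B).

~A = 1 − 0.88 = 0.12
C <-> ~A = 1 − |0.28 − 0.12| = 1 − 0.16 = 0.84
B /\ A = min(0.03, 0.88) = 0.03
(C <-> ~A) -> (B /\ A) = min(1, 1 − 0.84 + 0.03) = min(1, 0.19) = 0.19
A /\ B = min(0.88, 0.03) = 0.03
((C <-> ~A) -> (B /\ A)) /\ (A /\ B) = min(0.19, 0.03) = 0.03

0.03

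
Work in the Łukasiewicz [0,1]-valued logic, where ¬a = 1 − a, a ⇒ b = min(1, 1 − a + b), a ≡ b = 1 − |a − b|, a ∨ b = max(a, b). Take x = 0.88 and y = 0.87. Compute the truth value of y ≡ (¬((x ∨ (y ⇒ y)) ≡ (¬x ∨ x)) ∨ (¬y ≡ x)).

y ⇒ y = min(1, 1 − 0.87 + 0.87) = min(1, 1.00) = 1.00
x ∨ (y ⇒ y) = max(0.88, 1.00) = 1.00
¬x = 1 − 0.88 = 0.12
¬x ∨ x = max(0.12, 0.88) = 0.88
(x ∨ (y ⇒ y)) ≡ (¬x ∨ x) = 1 − |1.00 − 0.88| = 1 − 0.12 = 0.88
¬((x ∨ (y ⇒ y)) ≡ (¬x ∨ x)) = 1 − 0.88 = 0.12
¬y = 1 − 0.87 = 0.13
¬y ≡ x = 1 − |0.13 − 0.88| = 1 − 0.75 = 0.25
¬((x ∨ (y ⇒ y)) ≡ (¬x ∨ x)) ∨ (¬y ≡ x) = max(0.12, 0.25) = 0.25
y ≡ (¬((x ∨ (y ⇒ y)) ≡ (¬x ∨ x)) ∨ (¬y ≡ x)) = 1 − |0.87 − 0.25| = 1 − 0.62 = 0.38

0.38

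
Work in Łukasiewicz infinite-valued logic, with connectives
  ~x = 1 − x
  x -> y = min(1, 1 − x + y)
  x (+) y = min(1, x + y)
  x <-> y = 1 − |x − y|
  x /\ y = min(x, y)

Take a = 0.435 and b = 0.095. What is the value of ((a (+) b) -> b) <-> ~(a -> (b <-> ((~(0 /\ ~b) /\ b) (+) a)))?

a (+) b = min(1, 0.435 + 0.095) = min(1, 0.530) = 0.530
(a (+) b) -> b = min(1, 1 − 0.530 + 0.095) = min(1, 0.565) = 0.565
~b = 1 − 0.095 = 0.905
0 /\ ~b = min(0.000, 0.905) = 0.000
~(0 /\ ~b) = 1 − 0.000 = 1.000
~(0 /\ ~b) /\ b = min(1.000, 0.095) = 0.095
(~(0 /\ ~b) /\ b) (+) a = min(1, 0.095 + 0.435) = min(1, 0.530) = 0.530
b <-> ((~(0 /\ ~b) /\ b) (+) a) = 1 − |0.095 − 0.530| = 1 − 0.435 = 0.565
a -> (b <-> ((~(0 /\ ~b) /\ b) (+) a)) = min(1, 1 − 0.435 + 0.565) = min(1, 1.130) = 1.000
~(a -> (b <-> ((~(0 /\ ~b) /\ b) (+) a))) = 1 − 1.000 = 0.000
((a (+) b) -> b) <-> ~(a -> (b <-> ((~(0 /\ ~b) /\ b) (+) a))) = 1 − |0.565 − 0.000| = 1 − 0.565 = 0.435

0.435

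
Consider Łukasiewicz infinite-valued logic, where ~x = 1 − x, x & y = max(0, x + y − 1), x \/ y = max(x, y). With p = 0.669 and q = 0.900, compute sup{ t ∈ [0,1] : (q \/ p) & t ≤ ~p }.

0.431

q \/ p = max(0.900, 0.669) = 0.900
So the left factor is q \/ p = 0.900.
~p = 1 − 0.669 = 0.331
So the right-hand bound is ~p = 0.331.
The residuum of the Łukasiewicz t-norm gives the supremum: min(1, 1 − 0.900 + 0.331).
1 − 0.900 + 0.331 = 0.431, so t = min(1, 0.431) = 0.431.
Check: 0.900 & 0.431 = max(0, 0.331) = 0.331 ≤ 0.331.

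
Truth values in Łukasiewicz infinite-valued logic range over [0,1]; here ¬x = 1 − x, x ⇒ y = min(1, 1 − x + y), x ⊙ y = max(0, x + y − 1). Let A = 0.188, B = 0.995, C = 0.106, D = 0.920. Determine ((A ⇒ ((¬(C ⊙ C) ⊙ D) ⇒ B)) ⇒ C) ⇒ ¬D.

0.974

C ⊙ C = max(0, 0.106 + 0.106 − 1) = max(0, -0.788) = 0.000
¬(C ⊙ C) = 1 − 0.000 = 1.000
¬(C ⊙ C) ⊙ D = max(0, 1.000 + 0.920 − 1) = max(0, 0.920) = 0.920
(¬(C ⊙ C) ⊙ D) ⇒ B = min(1, 1 − 0.920 + 0.995) = min(1, 1.075) = 1.000
A ⇒ ((¬(C ⊙ C) ⊙ D) ⇒ B) = min(1, 1 − 0.188 + 1.000) = min(1, 1.812) = 1.000
(A ⇒ ((¬(C ⊙ C) ⊙ D) ⇒ B)) ⇒ C = min(1, 1 − 1.000 + 0.106) = min(1, 0.106) = 0.106
¬D = 1 − 0.920 = 0.080
((A ⇒ ((¬(C ⊙ C) ⊙ D) ⇒ B)) ⇒ C) ⇒ ¬D = min(1, 1 − 0.106 + 0.080) = min(1, 0.974) = 0.974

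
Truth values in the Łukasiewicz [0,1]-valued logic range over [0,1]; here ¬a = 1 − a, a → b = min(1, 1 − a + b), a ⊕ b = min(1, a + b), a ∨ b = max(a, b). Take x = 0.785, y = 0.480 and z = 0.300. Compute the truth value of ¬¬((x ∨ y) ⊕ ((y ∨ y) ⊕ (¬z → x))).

1.000

x ∨ y = max(0.785, 0.480) = 0.785
y ∨ y = max(0.480, 0.480) = 0.480
¬z = 1 − 0.300 = 0.700
¬z → x = min(1, 1 − 0.700 + 0.785) = min(1, 1.085) = 1.000
(y ∨ y) ⊕ (¬z → x) = min(1, 0.480 + 1.000) = min(1, 1.480) = 1.000
(x ∨ y) ⊕ ((y ∨ y) ⊕ (¬z → x)) = min(1, 0.785 + 1.000) = min(1, 1.785) = 1.000
¬((x ∨ y) ⊕ ((y ∨ y) ⊕ (¬z → x))) = 1 − 1.000 = 0.000
¬¬((x ∨ y) ⊕ ((y ∨ y) ⊕ (¬z → x))) = 1 − 0.000 = 1.000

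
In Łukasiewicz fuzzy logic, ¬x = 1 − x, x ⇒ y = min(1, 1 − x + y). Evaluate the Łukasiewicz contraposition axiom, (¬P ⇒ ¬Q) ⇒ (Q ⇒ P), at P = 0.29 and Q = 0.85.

1.00

¬P = 1 − 0.29 = 0.71
¬Q = 1 − 0.85 = 0.15
¬P ⇒ ¬Q = min(1, 1 − 0.71 + 0.15) = min(1, 0.44) = 0.44
Q ⇒ P = min(1, 1 − 0.85 + 0.29) = min(1, 0.44) = 0.44
(¬P ⇒ ¬Q) ⇒ (Q ⇒ P) = min(1, 1 − 0.44 + 0.44) = min(1, 1.00) = 1.00
(As expected: an axiom of Ł∞, always 1.)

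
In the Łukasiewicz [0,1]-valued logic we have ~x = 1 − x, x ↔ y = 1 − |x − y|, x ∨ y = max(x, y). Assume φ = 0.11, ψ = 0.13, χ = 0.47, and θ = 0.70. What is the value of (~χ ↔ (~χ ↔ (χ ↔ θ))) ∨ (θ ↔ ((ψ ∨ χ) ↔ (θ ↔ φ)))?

0.77

~χ = 1 − 0.47 = 0.53
χ ↔ θ = 1 − |0.47 − 0.70| = 1 − 0.23 = 0.77
~χ ↔ (χ ↔ θ) = 1 − |0.53 − 0.77| = 1 − 0.24 = 0.76
~χ ↔ (~χ ↔ (χ ↔ θ)) = 1 − |0.53 − 0.76| = 1 − 0.23 = 0.77
ψ ∨ χ = max(0.13, 0.47) = 0.47
θ ↔ φ = 1 − |0.70 − 0.11| = 1 − 0.59 = 0.41
(ψ ∨ χ) ↔ (θ ↔ φ) = 1 − |0.47 − 0.41| = 1 − 0.06 = 0.94
θ ↔ ((ψ ∨ χ) ↔ (θ ↔ φ)) = 1 − |0.70 − 0.94| = 1 − 0.24 = 0.76
(~χ ↔ (~χ ↔ (χ ↔ θ))) ∨ (θ ↔ ((ψ ∨ χ) ↔ (θ ↔ φ))) = max(0.77, 0.76) = 0.77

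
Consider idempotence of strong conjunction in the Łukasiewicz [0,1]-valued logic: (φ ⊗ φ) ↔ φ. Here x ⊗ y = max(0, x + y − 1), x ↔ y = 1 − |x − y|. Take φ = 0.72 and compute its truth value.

φ ⊗ φ = max(0, 0.72 + 0.72 − 1) = max(0, 0.44) = 0.44
(φ ⊗ φ) ↔ φ = 1 − |0.44 − 0.72| = 1 − 0.28 = 0.72
(The value 0.72 < 1 shows this instance is not satisfied; fails in Ł∞ since a ⊗ a = max(0, 2a−1) ≠ a in general.)

0.72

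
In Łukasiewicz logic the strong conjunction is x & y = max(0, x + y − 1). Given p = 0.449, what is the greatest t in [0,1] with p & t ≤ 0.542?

1.000

The residuum of the Łukasiewicz t-norm gives the supremum: min(1, 1 − 0.449 + 0.542).
1 − 0.449 + 0.542 = 1.093, so t = min(1, 1.093) = 1.000.
Check: 0.449 & 1.000 = max(0, 0.449) = 0.449 ≤ 0.542.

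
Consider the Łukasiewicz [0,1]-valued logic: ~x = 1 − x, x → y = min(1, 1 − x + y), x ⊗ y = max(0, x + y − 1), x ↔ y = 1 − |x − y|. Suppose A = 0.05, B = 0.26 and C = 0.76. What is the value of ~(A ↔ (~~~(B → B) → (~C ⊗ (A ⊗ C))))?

B → B = min(1, 1 − 0.26 + 0.26) = min(1, 1.00) = 1.00
~(B → B) = 1 − 1.00 = 0.00
~~(B → B) = 1 − 0.00 = 1.00
~~~(B → B) = 1 − 1.00 = 0.00
~C = 1 − 0.76 = 0.24
A ⊗ C = max(0, 0.05 + 0.76 − 1) = max(0, -0.19) = 0.00
~C ⊗ (A ⊗ C) = max(0, 0.24 + 0.00 − 1) = max(0, -0.76) = 0.00
~~~(B → B) → (~C ⊗ (A ⊗ C)) = min(1, 1 − 0.00 + 0.00) = min(1, 1.00) = 1.00
A ↔ (~~~(B → B) → (~C ⊗ (A ⊗ C))) = 1 − |0.05 − 1.00| = 1 − 0.95 = 0.05
~(A ↔ (~~~(B → B) → (~C ⊗ (A ⊗ C)))) = 1 − 0.05 = 0.95

0.95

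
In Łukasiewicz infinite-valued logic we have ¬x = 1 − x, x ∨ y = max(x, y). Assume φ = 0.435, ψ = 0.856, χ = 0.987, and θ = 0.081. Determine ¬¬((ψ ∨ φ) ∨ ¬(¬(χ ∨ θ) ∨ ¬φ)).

0.856

ψ ∨ φ = max(0.856, 0.435) = 0.856
χ ∨ θ = max(0.987, 0.081) = 0.987
¬(χ ∨ θ) = 1 − 0.987 = 0.013
¬φ = 1 − 0.435 = 0.565
¬(χ ∨ θ) ∨ ¬φ = max(0.013, 0.565) = 0.565
¬(¬(χ ∨ θ) ∨ ¬φ) = 1 − 0.565 = 0.435
(ψ ∨ φ) ∨ ¬(¬(χ ∨ θ) ∨ ¬φ) = max(0.856, 0.435) = 0.856
¬((ψ ∨ φ) ∨ ¬(¬(χ ∨ θ) ∨ ¬φ)) = 1 − 0.856 = 0.144
¬¬((ψ ∨ φ) ∨ ¬(¬(χ ∨ θ) ∨ ¬φ)) = 1 − 0.144 = 0.856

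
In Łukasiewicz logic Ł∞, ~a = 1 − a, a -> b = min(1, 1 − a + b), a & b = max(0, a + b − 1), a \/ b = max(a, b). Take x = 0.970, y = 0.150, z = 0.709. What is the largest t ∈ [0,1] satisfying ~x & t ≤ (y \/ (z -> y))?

~x = 1 − 0.970 = 0.030
So the left factor is ~x = 0.030.
z -> y = min(1, 1 − 0.709 + 0.150) = min(1, 0.441) = 0.441
y \/ (z -> y) = max(0.150, 0.441) = 0.441
So the right-hand bound is y \/ (z -> y) = 0.441.
The residuum of the Łukasiewicz t-norm gives the supremum: min(1, 1 − 0.030 + 0.441).
1 − 0.030 + 0.441 = 1.411, so t = min(1, 1.411) = 1.000.
Check: 0.030 & 1.000 = max(0, 0.030) = 0.030 ≤ 0.441.

1.000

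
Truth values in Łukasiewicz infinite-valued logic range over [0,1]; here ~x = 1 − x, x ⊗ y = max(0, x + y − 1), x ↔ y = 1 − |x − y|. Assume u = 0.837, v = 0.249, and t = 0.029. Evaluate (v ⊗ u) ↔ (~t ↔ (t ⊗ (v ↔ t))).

0.943

v ⊗ u = max(0, 0.249 + 0.837 − 1) = max(0, 0.086) = 0.086
~t = 1 − 0.029 = 0.971
v ↔ t = 1 − |0.249 − 0.029| = 1 − 0.220 = 0.780
t ⊗ (v ↔ t) = max(0, 0.029 + 0.780 − 1) = max(0, -0.191) = 0.000
~t ↔ (t ⊗ (v ↔ t)) = 1 − |0.971 − 0.000| = 1 − 0.971 = 0.029
(v ⊗ u) ↔ (~t ↔ (t ⊗ (v ↔ t))) = 1 − |0.086 − 0.029| = 1 − 0.057 = 0.943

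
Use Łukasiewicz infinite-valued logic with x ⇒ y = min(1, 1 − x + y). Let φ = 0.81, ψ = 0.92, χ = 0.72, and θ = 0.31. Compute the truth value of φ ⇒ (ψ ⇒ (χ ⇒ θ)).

χ ⇒ θ = min(1, 1 − 0.72 + 0.31) = min(1, 0.59) = 0.59
ψ ⇒ (χ ⇒ θ) = min(1, 1 − 0.92 + 0.59) = min(1, 0.67) = 0.67
φ ⇒ (ψ ⇒ (χ ⇒ θ)) = min(1, 1 − 0.81 + 0.67) = min(1, 0.86) = 0.86

0.86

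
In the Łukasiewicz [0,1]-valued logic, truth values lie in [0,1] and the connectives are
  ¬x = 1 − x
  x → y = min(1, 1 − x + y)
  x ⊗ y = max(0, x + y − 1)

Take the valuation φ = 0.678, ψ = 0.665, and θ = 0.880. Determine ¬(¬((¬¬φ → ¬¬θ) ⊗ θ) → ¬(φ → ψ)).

0.107

¬φ = 1 − 0.678 = 0.322
¬¬φ = 1 − 0.322 = 0.678
¬θ = 1 − 0.880 = 0.120
¬¬θ = 1 − 0.120 = 0.880
¬¬φ → ¬¬θ = min(1, 1 − 0.678 + 0.880) = min(1, 1.202) = 1.000
(¬¬φ → ¬¬θ) ⊗ θ = max(0, 1.000 + 0.880 − 1) = max(0, 0.880) = 0.880
¬((¬¬φ → ¬¬θ) ⊗ θ) = 1 − 0.880 = 0.120
φ → ψ = min(1, 1 − 0.678 + 0.665) = min(1, 0.987) = 0.987
¬(φ → ψ) = 1 − 0.987 = 0.013
¬((¬¬φ → ¬¬θ) ⊗ θ) → ¬(φ → ψ) = min(1, 1 − 0.120 + 0.013) = min(1, 0.893) = 0.893
¬(¬((¬¬φ → ¬¬θ) ⊗ θ) → ¬(φ → ψ)) = 1 − 0.893 = 0.107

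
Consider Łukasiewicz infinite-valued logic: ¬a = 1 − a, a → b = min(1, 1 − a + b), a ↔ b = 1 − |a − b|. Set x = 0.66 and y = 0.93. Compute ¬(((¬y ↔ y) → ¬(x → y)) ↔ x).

¬y = 1 − 0.93 = 0.07
¬y ↔ y = 1 − |0.07 − 0.93| = 1 − 0.86 = 0.14
x → y = min(1, 1 − 0.66 + 0.93) = min(1, 1.27) = 1.00
¬(x → y) = 1 − 1.00 = 0.00
(¬y ↔ y) → ¬(x → y) = min(1, 1 − 0.14 + 0.00) = min(1, 0.86) = 0.86
((¬y ↔ y) → ¬(x → y)) ↔ x = 1 − |0.86 − 0.66| = 1 − 0.20 = 0.80
¬(((¬y ↔ y) → ¬(x → y)) ↔ x) = 1 − 0.80 = 0.20

0.20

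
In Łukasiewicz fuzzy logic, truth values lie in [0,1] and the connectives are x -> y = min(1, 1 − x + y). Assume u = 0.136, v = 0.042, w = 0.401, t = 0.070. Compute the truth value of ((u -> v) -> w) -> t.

0.575

u -> v = min(1, 1 − 0.136 + 0.042) = min(1, 0.906) = 0.906
(u -> v) -> w = min(1, 1 − 0.906 + 0.401) = min(1, 0.495) = 0.495
((u -> v) -> w) -> t = min(1, 1 − 0.495 + 0.070) = min(1, 0.575) = 0.575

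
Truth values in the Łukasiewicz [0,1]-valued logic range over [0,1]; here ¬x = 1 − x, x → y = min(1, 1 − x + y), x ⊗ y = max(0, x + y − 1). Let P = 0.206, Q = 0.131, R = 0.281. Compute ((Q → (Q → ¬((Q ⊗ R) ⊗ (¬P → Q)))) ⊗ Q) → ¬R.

Q ⊗ R = max(0, 0.131 + 0.281 − 1) = max(0, -0.588) = 0.000
¬P = 1 − 0.206 = 0.794
¬P → Q = min(1, 1 − 0.794 + 0.131) = min(1, 0.337) = 0.337
(Q ⊗ R) ⊗ (¬P → Q) = max(0, 0.000 + 0.337 − 1) = max(0, -0.663) = 0.000
¬((Q ⊗ R) ⊗ (¬P → Q)) = 1 − 0.000 = 1.000
Q → ¬((Q ⊗ R) ⊗ (¬P → Q)) = min(1, 1 − 0.131 + 1.000) = min(1, 1.869) = 1.000
Q → (Q → ¬((Q ⊗ R) ⊗ (¬P → Q))) = min(1, 1 − 0.131 + 1.000) = min(1, 1.869) = 1.000
(Q → (Q → ¬((Q ⊗ R) ⊗ (¬P → Q)))) ⊗ Q = max(0, 1.000 + 0.131 − 1) = max(0, 0.131) = 0.131
¬R = 1 − 0.281 = 0.719
((Q → (Q → ¬((Q ⊗ R) ⊗ (¬P → Q)))) ⊗ Q) → ¬R = min(1, 1 − 0.131 + 0.719) = min(1, 1.588) = 1.000

1.000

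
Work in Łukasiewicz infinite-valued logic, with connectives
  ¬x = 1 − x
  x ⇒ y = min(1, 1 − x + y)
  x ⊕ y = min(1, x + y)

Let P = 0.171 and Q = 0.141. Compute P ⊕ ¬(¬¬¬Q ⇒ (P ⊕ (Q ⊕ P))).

0.547

¬Q = 1 − 0.141 = 0.859
¬¬Q = 1 − 0.859 = 0.141
¬¬¬Q = 1 − 0.141 = 0.859
Q ⊕ P = min(1, 0.141 + 0.171) = min(1, 0.312) = 0.312
P ⊕ (Q ⊕ P) = min(1, 0.171 + 0.312) = min(1, 0.483) = 0.483
¬¬¬Q ⇒ (P ⊕ (Q ⊕ P)) = min(1, 1 − 0.859 + 0.483) = min(1, 0.624) = 0.624
¬(¬¬¬Q ⇒ (P ⊕ (Q ⊕ P))) = 1 − 0.624 = 0.376
P ⊕ ¬(¬¬¬Q ⇒ (P ⊕ (Q ⊕ P))) = min(1, 0.171 + 0.376) = min(1, 0.547) = 0.547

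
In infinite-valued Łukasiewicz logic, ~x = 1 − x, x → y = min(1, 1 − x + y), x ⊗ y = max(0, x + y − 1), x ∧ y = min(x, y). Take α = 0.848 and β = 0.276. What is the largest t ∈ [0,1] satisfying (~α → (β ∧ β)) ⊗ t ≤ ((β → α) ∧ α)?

0.848

~α = 1 − 0.848 = 0.152
β ∧ β = min(0.276, 0.276) = 0.276
~α → (β ∧ β) = min(1, 1 − 0.152 + 0.276) = min(1, 1.124) = 1.000
So the left factor is ~α → (β ∧ β) = 1.000.
β → α = min(1, 1 − 0.276 + 0.848) = min(1, 1.572) = 1.000
(β → α) ∧ α = min(1.000, 0.848) = 0.848
So the right-hand bound is (β → α) ∧ α = 0.848.
The residuum of the Łukasiewicz t-norm gives the supremum: min(1, 1 − 1.000 + 0.848).
1 − 1.000 + 0.848 = 0.848, so t = min(1, 0.848) = 0.848.
Check: 1.000 ⊗ 0.848 = max(0, 0.848) = 0.848 ≤ 0.848.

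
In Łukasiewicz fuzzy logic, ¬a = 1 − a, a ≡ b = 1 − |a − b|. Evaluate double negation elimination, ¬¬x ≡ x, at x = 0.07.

1.00

¬x = 1 − 0.07 = 0.93
¬¬x = 1 − 0.93 = 0.07
¬¬x ≡ x = 1 − |0.07 − 0.07| = 1 − 0.00 = 1.00
(As expected: always 1 in Ł∞ since negation is involutive.)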